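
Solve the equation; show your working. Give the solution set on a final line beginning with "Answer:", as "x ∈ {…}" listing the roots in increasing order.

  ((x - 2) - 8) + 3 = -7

Step 1. [((x - 2) - 8) + 3 = -7] subtract 3: x sits inside (… + 3), so sub: (x - 2) - 8 = -10.
Step 2. [(x - 2) - 8 = -10] 8 comes off first (add 8), so sub: x - 2 = -2.
Step 3. [x - 2 = -2] peel the -2: add 2 from each side ⇒ sub: x = 0.

Answer: x ∈ {0}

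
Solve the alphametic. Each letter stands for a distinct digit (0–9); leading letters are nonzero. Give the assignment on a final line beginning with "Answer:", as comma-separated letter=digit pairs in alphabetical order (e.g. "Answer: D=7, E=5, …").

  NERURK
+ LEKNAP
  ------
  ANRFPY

Step 1. [col 1: K + P ≡ Y (mod 10)] column 1 (K + P ≡ Y (mod 10), carry-in 0) doesn't pin K yet; pick K=9 and continue, so K=9.
Step 2. [col 1: K + P ≡ Y (mod 10)] column 1 (K + P ≡ Y (mod 10), carry-in 0) doesn't pin P yet; pick P=5 and continue ⇒ P=5.
Step 3. [col 1: K + P ≡ Y (mod 10)] in column 1 we have K+P≡Y with carry-in 0; given K=9, P=5 and digits 5,9 already taken and all letters distinct, that pins Y to 4. So Y=4.
Step 4. [col 2: R + A ≡ P (mod 10)] column 2 (R + A ≡ P (mod 10), carry-in 1) doesn't pin A yet; pick A=8 and continue, so A=8.
Step 5. [col 2: R + A ≡ P (mod 10)] from column 2 (A=8, P=5, carry-in 1, digits 4,5,8,9 already taken and all letters distinct): R must equal 6, so R=6.
Step 6. [col 3: U + N ≡ F (mod 10)] no forcing yet in column 3 (carry-in 1); F=0 is free and consistent — try it, so F=0.
Step 7. [col 3: U + N ≡ F (mod 10)] U=2 is one option consistent with column 3 (U + N ≡ F (mod 10), carry-in 1) — take it, so U=2.
Step 8. [col 3: U + N ≡ F (mod 10)] from column 3 (U=2, F=0, carry-in 1, digits 0,2,4,5,6,8,9 already taken and all letters distinct): N must equal 7 ⇒ N=7.
Step 9. [col 5: E + E ≡ N (mod 10)] column 5: given N=7, carry-in 1, and digits 0,2,4,5,6,7,8,9 already taken and all letters distinct, E+E≡N (mod 10) forces E=3, so E=3.
Step 10. [col 6: N + L ≡ A (mod 10)] column 6 reads N+L+carry(0)=A with N=7, A=8; with digits 0,2,3,4,5,6,7,8,9 already taken and all letters distinct, the only value for L is 1, so L=1.

Answer: A=8, E=3, F=0, K=9, L=1, N=7, P=5, R=6, U=2, Y=4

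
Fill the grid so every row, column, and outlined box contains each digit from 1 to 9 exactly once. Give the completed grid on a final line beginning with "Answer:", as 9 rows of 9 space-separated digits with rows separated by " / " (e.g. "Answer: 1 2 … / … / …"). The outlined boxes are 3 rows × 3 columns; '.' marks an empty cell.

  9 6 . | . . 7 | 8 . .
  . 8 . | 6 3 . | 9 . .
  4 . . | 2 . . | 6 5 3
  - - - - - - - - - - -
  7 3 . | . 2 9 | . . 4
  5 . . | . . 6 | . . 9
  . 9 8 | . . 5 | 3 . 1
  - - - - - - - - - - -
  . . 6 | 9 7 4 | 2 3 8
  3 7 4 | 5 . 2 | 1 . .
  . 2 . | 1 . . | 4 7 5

Step 1. [r3c2∈{1}] r3c2 is down to just 1. So r3c2=1.
Step 2. [r8c5∈{6,8}] row 8 places 8 nowhere but r8c5 ⇒ r8c5=8.
Step 3. [r2c1∈{2}] r2c1 has the single candidate 2 ⇒ r2c1=2.
Step 4. [r6c5∈{4}] r6c5's peers cover all but 4 ⇒ r6c5=4.
Step 5. [r4c8∈{6,8}] across row 4, 6 lands solely at r4c8 ⇒ r4c8=6.
Step 6. [r2c8∈{1,4}] in row 2, 4 fits only at r2c8. So r2c8=4.
Step 7. [r5c3∈{1,2}] in col 3, 2 fits only at r5c3, so r5c3=2.
Step 8. [r2c3∈{5,7}] across row 2, 5 lands solely at r2c3 ⇒ r2c3=5.
Step 9. [r5c4∈{3,7,8}] r5c4 is the only open cell in row 5 admitting 3, so r5c4=3.
Step 10. [r1c8∈{1,2}] across col 8, 1 lands solely at r1c8. So r1c8=1.
Step 11. [r4c4∈{8}] r4c4's peers cover all but 8, so r4c4=8.
Step 12. [r3c3∈{7}] r3c3 has the single candidate 7, so r3c3=7.
Step 13. [r9c1∈{8}] r9c1 is down to just 8 ⇒ r9c1=8.
Step 14. [r6c4∈{7}] only 7 remains possible at r6c4 ⇒ r6c4=7.
Step 15. [r8c8∈{9}] r8c8 is down to just 9, so r8c8=9.
Step 16. [r6c8∈{2}] r6c8's peers cover all but 2, so r6c8=2.
Step 17. [r9c3∈{9}] only 9 remains possible at r9c3, so r9c3=9.
Step 18. [r1c4∈{4}] r1c4 is down to just 4 ⇒ r1c4=4.
Step 19. [r5c5∈{1}] only 1 remains possible at r5c5 ⇒ r5c5=1.
Step 20. [r5c2∈{4}] r5c2 has the single candidate 4. So r5c2=4.
Step 21. [r3c5∈{9}] nothing but 9 survives at r3c5. So r3c5=9.
Step 22. [r1c5∈{5}] nothing but 5 survives at r1c5. So r1c5=5.
Step 23. [r7c1∈{1}] r7c1 has the single candidate 1. So r7c1=1.
Step 24. [r8c9∈{6}] only 6 remains possible at r8c9 ⇒ r8c9=6.
Step 25. [r1c9∈{2}] only 2 remains possible at r1c9 ⇒ r1c9=2.
Step 26. [r5c8∈{8}] r5c8 has the single candidate 8 ⇒ r5c8=8.
Step 27. [r3c6∈{8}] nothing but 8 survives at r3c6, so r3c6=8.
Step 28. [r6c1∈{6}] r6c1 is down to just 6 ⇒ r6c1=6.
Step 29. [r9c5∈{6}] only 6 remains possible at r9c5. So r9c5=6.
Step 30. [r1c3∈{3}] r1c3's peers cover all but 3, so r1c3=3.
Step 31. [r7c2∈{5}] nothing but 5 survives at r7c2, so r7c2=5.
Step 32. [r4c7∈{5}] nothing but 5 survives at r4c7, so r4c7=5.
Step 33. [r9c6∈{3}] only 3 remains possible at r9c6 ⇒ r9c6=3.
Step 34. [r2c9∈{7}] r2c9 is down to just 7. So r2c9=7.
Step 35. [r4c3∈{1}] only 1 remains possible at r4c3. So r4c3=1.
Step 36. [r5c7∈{7}] r5c7 has the single candidate 7 ⇒ r5c7=7.
Step 37. [r2c6∈{1}] nothing but 1 survives at r2c6, so r2c6=1.

Answer: 9 6 3 4 5 7 8 1 2 / 2 8 5 6 3 1 9 4 7 / 4 1 7 2 9 8 6 5 3 / 7 3 1 8 2 9 5 6 4 / 5 4 2 3 1 6 7 8 9 / 6 9 8 7 4 5 3 2 1 / 1 5 6 9 7 4 2 3 8 / 3 7 4 5 8 2 1 9 6 / 8 2 9 1 6 3 4 7 5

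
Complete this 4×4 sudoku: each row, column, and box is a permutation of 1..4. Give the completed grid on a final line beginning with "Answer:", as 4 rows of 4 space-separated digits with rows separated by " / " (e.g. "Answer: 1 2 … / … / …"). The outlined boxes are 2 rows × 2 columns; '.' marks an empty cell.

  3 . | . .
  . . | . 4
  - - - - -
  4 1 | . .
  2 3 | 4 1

Step 1. [r1c4∈{2}] r1c4 has the single candidate 2. So r1c4=2.
Step 2. [r2c3∈{1,3}] 3 has one home in row 2: r2c3. So r2c3=3.
Step 3. [r1c3∈{1}] r1c3 is down to just 1 ⇒ r1c3=1.
Step 4. [r2c2∈{2}] r2c2 has the single candidate 2, so r2c2=2.
Step 5. [r3c4∈{3}] r3c4 has the single candidate 3, so r3c4=3.
Step 6. [r1c2∈{4}] only 4 remains possible at r1c2, so r1c2=4.
Step 7. [r3c3∈{2}] r3c3's peers cover all but 2 ⇒ r3c3=2.
Step 8. [r2c1∈{1}] r2c1 is down to just 1, so r2c1=1.

Answer: 3 4 1 2 / 1 2 3 4 / 4 1 2 3 / 2 3 4 1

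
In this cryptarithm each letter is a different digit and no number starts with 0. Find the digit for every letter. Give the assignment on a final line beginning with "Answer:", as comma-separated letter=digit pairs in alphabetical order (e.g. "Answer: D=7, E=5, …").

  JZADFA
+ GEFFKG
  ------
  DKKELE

Step 1. [col 1: A + G ≡ E (mod 10)] E=7 is one option consistent with column 1 (A + G ≡ E (mod 10), carry-in 0) — take it. So E=7.
Step 2. [col 1: A + G ≡ E (mod 10)] no forcing yet in column 1 (carry-in 0); G=3 is free and consistent — try it ⇒ G=3.
Step 3. [col 1: A + G ≡ E (mod 10)] column 1: given G=3, E=7, carry-in 0, and digits 3,7 already taken and all letters distinct, A+G≡E (mod 10) forces A=4. So A=4.
Step 4. [col 2: F + K ≡ L (mod 10)] F=2 is one option consistent with column 2 (F + K ≡ L (mod 10), carry-in 0) — take it ⇒ F=2.
Step 5. [col 2: F + K ≡ L (mod 10)] column 2 (F + K ≡ L (mod 10), carry-in 0) doesn't pin L yet; pick L=8 and continue. So L=8.
Step 6. [col 2: F + K ≡ L (mod 10)] from column 2 (F=2, L=8, carry-in 0, digits 2,3,4,7,8 already taken and all letters distinct): K must equal 6 ⇒ K=6.
Step 7. [col 3: D + F ≡ E (mod 10)] column 3 reads D+F+carry(0)=E with F=2, E=7; with digits 2,3,4,6,7,8 already taken and all letters distinct, the only value for D is 5, so D=5.
Step 8. [col 5: Z + E ≡ K (mod 10)] in column 5 we have Z+E≡K with carry-in 0; given E=7, K=6 and digits 2,3,4,5,6,7,8 already taken and all letters distinct, that pins Z to 9, so Z=9.
Step 9. [col 6: J + G ≡ D (mod 10)] from column 6 (G=3, D=5, carry-in 1, digits 2,3,4,5,6,7,8,9 already taken and all letters distinct): J must equal 1, so J=1.

Answer: A=4, D=5, E=7, F=2, G=3, J=1, K=6, L=8, Z=9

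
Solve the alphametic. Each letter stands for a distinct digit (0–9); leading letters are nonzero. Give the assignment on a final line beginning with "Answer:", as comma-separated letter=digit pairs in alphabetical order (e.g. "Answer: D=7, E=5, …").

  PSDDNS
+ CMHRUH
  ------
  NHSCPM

Step 1. [col 1: S + H ≡ M (mod 10)] no forcing yet in column 1 (carry-in 0); S=5 is free and consistent — try it. So S=5.
Step 2. [col 1: S + H ≡ M (mod 10)] no forcing yet in column 1 (carry-in 0); M=9 is free and consistent — try it ⇒ M=9.
Step 3. [col 1: S + H ≡ M (mod 10)] from column 1 (S=5, M=9, carry-in 0, digits 5,9 already taken and all letters distinct): H must equal 4. So H=4.
Step 4. [col 2: N + U ≡ P (mod 10)] several values work for N in column 2 (N + U ≡ P (mod 10), carry-in 0); try N=6 ⇒ N=6.
Step 5. [col 2: N + U ≡ P (mod 10)] several values work for P in column 2 (N + U ≡ P (mod 10), carry-in 0); try P=3 ⇒ P=3.
Step 6. [col 2: N + U ≡ P (mod 10)] in column 2 we have N+U≡P with carry-in 0; given N=6, P=3 and digits 3,4,5,6,9 already taken and all letters distinct, that pins U to 7. So U=7.
Step 7. [col 3: D + R ≡ C (mod 10)] no forcing yet in column 3 (carry-in 1); C=2 is free and consistent — try it, so C=2.
Step 8. [col 3: D + R ≡ C (mod 10)] column 3 (D + R ≡ C (mod 10), carry-in 1) doesn't pin D yet; pick D=1 and continue. So D=1.
Step 9. [col 3: D + R ≡ C (mod 10)] in column 3 we have D+R≡C with carry-in 1; given D=1, C=2 and digits 1,2,3,4,5,6,7,9 already taken and all letters distinct, that pins R to 0. So R=0.

Answer: C=2, D=1, H=4, M=9, N=6, P=3, R=0, S=5, U=7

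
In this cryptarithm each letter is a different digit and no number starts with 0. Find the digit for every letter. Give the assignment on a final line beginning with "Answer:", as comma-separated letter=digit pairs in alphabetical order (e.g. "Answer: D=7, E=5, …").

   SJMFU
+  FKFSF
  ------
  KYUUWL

Step 1. [col 1: U + F ≡ L (mod 10)] several values work for L in column 1 (U + F ≡ L (mod 10), carry-in 0); try L=5 ⇒ L=5.
Step 2. [col 1: U + F ≡ L (mod 10)] several values work for F in column 1 (U + F ≡ L (mod 10), carry-in 0); try F=6, so F=6.
Step 3. [col 1: U + F ≡ L (mod 10)] column 1 reads U+F+carry(0)=L with F=6, L=5; with digits 5,6 already taken and all letters distinct, the only value for U is 9 ⇒ U=9.
Step 4. [col 2: F + S ≡ W (mod 10)] S=7 is one option consistent with column 2 (F + S ≡ W (mod 10), carry-in 1) — take it. So S=7.
Step 5. [K] the sum has 6 digits but both addends have 5; that extra leading digit K is the final carry, namely 1. So K=1.
Step 6. [col 2: F + S ≡ W (mod 10)] from column 2 (F=6, S=7, carry-in 1, digits 1,5,6,7,9 already taken and all letters distinct): W must equal 4 ⇒ W=4.
Step 7. [col 3: M + F ≡ U (mod 10)] from column 3 (F=6, U=9, carry-in 1, digits 1,4,5,6,7,9 already taken and all letters distinct): M must equal 2, so M=2.
Step 8. [col 4: J + K ≡ U (mod 10)] column 4: given K=1, U=9, carry-in 0, and digits 1,2,4,5,6,7,9 already taken and all letters distinct, J+K≡U (mod 10) forces J=8. So J=8.
Step 9. [col 5: S + F ≡ Y (mod 10)] column 5: given S=7, F=6, carry-in 0, and digits 1,2,4,5,6,7,8,9 already taken and all letters distinct, S+F≡Y (mod 10) forces Y=3. So Y=3.

Answer: F=6, J=8, K=1, L=5, M=2, S=7, U=9, W=4, Y=3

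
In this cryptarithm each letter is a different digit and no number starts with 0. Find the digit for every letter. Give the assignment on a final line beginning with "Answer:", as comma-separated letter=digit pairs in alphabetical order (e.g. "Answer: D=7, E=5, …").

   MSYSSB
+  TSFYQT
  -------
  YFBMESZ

Step 1. [col 1: B + T ≡ Z (mod 10)] several values work for B in column 1 (B + T ≡ Z (mod 10), carry-in 0); try B=6. So B=6.
Step 2. [Y] the sum has 7 digits but both addends have 6; that extra leading digit Y is the final carry, namely 1, so Y=1.
Step 3. [col 1: B + T ≡ Z (mod 10)] no forcing yet in column 1 (carry-in 0); Z=3 is free and consistent — try it, so Z=3.
Step 4. [col 1: B + T ≡ Z (mod 10)] in column 1 we have B+T≡Z with carry-in 0; given B=6, Z=3 and digits 1,3,6 already taken and all letters distinct, that pins T to 7 ⇒ T=7.
Step 5. [col 2: S + Q ≡ S (mod 10)] column 2 reads S+Q+carry(1)=S with nothing yet; with digits 1,3,6,7 already taken and all letters distinct, the only value for Q is 9, so Q=9.
Step 6. [col 2: S + Q ≡ S (mod 10)] S=8 is one option consistent with column 2 (S + Q ≡ S (mod 10), carry-in 1) — take it ⇒ S=8.
Step 7. [col 3: S + Y ≡ E (mod 10)] in column 3 we have S+Y≡E with carry-in 1; given S=8, Y=1 and digits 1,3,6,7,8,9 already taken and all letters distinct, that pins E to 0 ⇒ E=0.
Step 8. [col 4: Y + F ≡ M (mod 10)] column 4 reads Y+F+carry(1)=M with Y=1; with digits 0,1,3,6,7,8,9 already taken and all letters distinct, the only value for F is 2, so F=2.
Step 9. [col 4: Y + F ≡ M (mod 10)] column 4 reads Y+F+carry(1)=M with Y=1, F=2; with digits 0,1,2,3,6,7,8,9 already taken and all letters distinct, the only value for M is 4 ⇒ M=4.

Answer: B=6, E=0, F=2, M=4, Q=9, S=8, T=7, Y=1, Z=3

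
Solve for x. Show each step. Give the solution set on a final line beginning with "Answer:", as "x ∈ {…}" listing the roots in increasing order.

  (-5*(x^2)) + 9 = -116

Step 1. [(-5*(x^2)) + 9 = -116] +9 is outermost — subtract 9 both sides ⇒ sub: -5*(x^2) = -125.
Step 2. [-5*(x^2) = -125] -5 out front; divide by -5 ⇒ div: x^2 = 25.
Step 3. [x^2 = 25] √ both sides: 25 ≥ 0 gives two branches, so sqrt: x = 5 or -5.

Answer: x ∈ {-5, 5}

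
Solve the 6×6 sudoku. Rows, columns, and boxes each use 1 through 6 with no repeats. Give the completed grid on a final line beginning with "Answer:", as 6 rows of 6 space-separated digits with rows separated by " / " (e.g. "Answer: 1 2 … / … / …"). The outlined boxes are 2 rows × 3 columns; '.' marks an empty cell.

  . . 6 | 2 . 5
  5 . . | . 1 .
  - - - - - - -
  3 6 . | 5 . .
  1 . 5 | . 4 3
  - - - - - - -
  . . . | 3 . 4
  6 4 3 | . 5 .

Step 1. [r6c6∈{1,2}] across row 6, 2 lands solely at r6c6. So r6c6=2.
Step 2. [r4c2∈{2}] r4c2's peers cover all but 2. So r4c2=2.
Step 3. [r2c3∈{2,4}] row 2 places 2 nowhere but r2c3. So r2c3=2.
Step 4. [r1c2∈{1,3}] across row 1, 1 lands solely at r1c2 ⇒ r1c2=1.
Step 5. [r2c6∈{6}] r2c6 is down to just 6. So r2c6=6.
Step 6. [r3c6∈{1}] r3c6's peers cover all but 1 ⇒ r3c6=1.
Step 7. [r5c2∈{5}] r5c2 has the single candidate 5, so r5c2=5.
Step 8. [r1c5∈{3}] nothing but 3 survives at r1c5, so r1c5=3.
Step 9. [r3c5∈{2}] r3c5's peers cover all but 2 ⇒ r3c5=2.
Step 10. [r5c3∈{1}] r5c3 is down to just 1, so r5c3=1.
Step 11. [r4c4∈{6}] only 6 remains possible at r4c4. So r4c4=6.
Step 12. [r6c4∈{1}] nothing but 1 survives at r6c4. So r6c4=1.
Step 13. [r3c3∈{4}] r3c3 has the single candidate 4. So r3c3=4.
Step 14. [r2c2∈{3}] r2c2's peers cover all but 3, so r2c2=3.
Step 15. [r1c1∈{4}] r1c1's peers cover all but 4 ⇒ r1c1=4.
Step 16. [r5c5∈{6}] r5c5's peers cover all but 6. So r5c5=6.
Step 17. [r2c4∈{4}] nothing but 4 survives at r2c4. So r2c4=4.
Step 18. [r5c1∈{2}] r5c1's peers cover all but 2 ⇒ r5c1=2.

Answer: 4 1 6 2 3 5 / 5 3 2 4 1 6 / 3 6 4 5 2 1 / 1 2 5 6 4 3 / 2 5 1 3 6 4 / 6 4 3 1 5 2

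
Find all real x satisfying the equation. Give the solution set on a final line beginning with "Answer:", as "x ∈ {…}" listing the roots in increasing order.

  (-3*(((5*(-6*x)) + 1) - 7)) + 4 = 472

Step 1. [(-3*(((5*(-6*x)) + 1) - 7)) + 4 = 472] the outer +4 inverts by subtracting 4. So sub: -3*(((5*(-6*x)) + 1) - 7) = 468.
Step 2. [-3*(((5*(-6*x)) + 1) - 7) = 468] -3 out front; divide by -3 ⇒ div: ((5*(-6*x)) + 1) - 7 = -156.
Step 3. [((5*(-6*x)) + 1) - 7 = -156] 7 comes off first (add 7) ⇒ sub: (5*(-6*x)) + 1 = -149.
Step 4. [(5*(-6*x)) + 1 = -149] subtract 1: x sits inside (… + 1), so sub: 5*(-6*x) = -150.
Step 5. [5*(-6*x) = -150] LHS = 5·(…); ÷5 both sides. So div: -6*x = -30.
Step 6. [-6*x = -30] leading coefficient -6: divide by -6 ⇒ div: x = 5.

Answer: x ∈ {5}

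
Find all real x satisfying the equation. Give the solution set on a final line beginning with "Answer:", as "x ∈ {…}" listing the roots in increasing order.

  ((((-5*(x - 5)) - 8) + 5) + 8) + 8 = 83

Step 1. [((((-5*(x - 5)) - 8) + 5) + 8) + 8 = 83] peel the +8: subtract 8 from each side, so sub: (((-5*(x - 5)) - 8) + 5) + 8 = 75.
Step 2. [(((-5*(x - 5)) - 8) + 5) + 8 = 75] 8 comes off first (subtract 8). So sub: ((-5*(x - 5)) - 8) + 5 = 67.
Step 3. [((-5*(x - 5)) - 8) + 5 = 67] peel the +5: subtract 5 from each side, so sub: (-5*(x - 5)) - 8 = 62.
Step 4. [(-5*(x - 5)) - 8 = 62] peel the -8: add 8 from each side. So sub: -5*(x - 5) = 70.
Step 5. [-5*(x - 5) = 70] divide by the outer -5. So div: x - 5 = -14.
Step 6. [x - 5 = -14] the outer -5 inverts by adding 5, so sub: x = -9.

Answer: x ∈ {-9}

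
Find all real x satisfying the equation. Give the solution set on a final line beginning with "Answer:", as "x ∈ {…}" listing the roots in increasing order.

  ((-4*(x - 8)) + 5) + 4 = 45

Step 1. [((-4*(x - 8)) + 5) + 4 = 45] subtract 4: x sits inside (… + 4) ⇒ sub: (-4*(x - 8)) + 5 = 41.
Step 2. [(-4*(x - 8)) + 5 = 41] 5 comes off first (subtract 5), so sub: -4*(x - 8) = 36.
Step 3. [-4*(x - 8) = 36] -4·(inner) — divide through by -4, so div: x - 8 = -9.
Step 4. [x - 8 = -9] 8 comes off first (add 8). So sub: x = -1.

Answer: x ∈ {-1}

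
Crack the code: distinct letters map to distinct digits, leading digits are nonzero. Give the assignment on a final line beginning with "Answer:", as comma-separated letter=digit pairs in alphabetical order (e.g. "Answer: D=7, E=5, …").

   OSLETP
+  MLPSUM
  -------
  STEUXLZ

Step 1. [col 1: P + M ≡ Z (mod 10)] no forcing yet in column 1 (carry-in 0); P=2 is free and consistent — try it, so P=2.
Step 2. [S] S is the leading digit of a 7-digit sum of two 6-digit numbers; the final carry is exactly 1 ⇒ S=1.
Step 3. [col 1: P + M ≡ Z (mod 10)] several values work for M in column 1 (P + M ≡ Z (mod 10), carry-in 0); try M=8. So M=8.
Step 4. [col 1: P + M ≡ Z (mod 10)] from column 1 (P=2, M=8, carry-in 0, digits 1,2,8 already taken and all letters distinct): Z must equal 0 ⇒ Z=0.
Step 5. [col 2: T + U ≡ L (mod 10)] no forcing yet in column 2 (carry-in 1); U=5 is free and consistent — try it ⇒ U=5.
Step 6. [col 2: T + U ≡ L (mod 10)] no forcing yet in column 2 (carry-in 1); L=3 is free and consistent — try it ⇒ L=3.
Step 7. [col 2: T + U ≡ L (mod 10)] column 2 reads T+U+carry(1)=L with U=5, L=3; with digits 0,1,2,3,5,8 already taken and all letters distinct, the only value for T is 7. So T=7.
Step 8. [col 3: E + S ≡ X (mod 10)] in column 3 we have E+S≡X with carry-in 1; given S=1 and digits 0,1,2,3,5,7,8 already taken and all letters distinct, that pins X to 6 ⇒ X=6.
Step 9. [col 3: E + S ≡ X (mod 10)] from column 3 (S=1, X=6, carry-in 1, digits 0,1,2,3,5,6,7,8 already taken and all letters distinct): E must equal 4 ⇒ E=4.
Step 10. [col 6: O + M ≡ T (mod 10)] column 6 reads O+M+carry(0)=T with M=8, T=7; with digits 0,1,2,3,4,5,6,7,8 already taken and all letters distinct, the only value for O is 9 ⇒ O=9.

Answer: E=4, L=3, M=8, O=9, P=2, S=1, T=7, U=5, X=6, Z=0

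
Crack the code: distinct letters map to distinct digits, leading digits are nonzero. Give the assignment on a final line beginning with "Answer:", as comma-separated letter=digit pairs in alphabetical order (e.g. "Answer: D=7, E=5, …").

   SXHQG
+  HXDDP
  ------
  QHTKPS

Step 1. [col 1: G + P ≡ S (mod 10)] no forcing yet in column 1 (carry-in 0); G=6 is free and consistent — try it, so G=6.
Step 2. [Q] Q is the leading digit of a 6-digit sum of two 5-digit numbers; the final carry is exactly 1 ⇒ Q=1.
Step 3. [col 1: G + P ≡ S (mod 10)] no forcing yet in column 1 (carry-in 0); S=9 is free and consistent — try it. So S=9.
Step 4. [col 1: G + P ≡ S (mod 10)] in column 1 we have G+P≡S with carry-in 0; given G=6, S=9 and digits 1,6,9 already taken and all letters distinct, that pins P to 3. So P=3.
Step 5. [col 2: Q + D ≡ P (mod 10)] in column 2 we have Q+D≡P with carry-in 0; given Q=1, P=3 and digits 1,3,6,9 already taken and all letters distinct, that pins D to 2, so D=2.
Step 6. [col 3: H + D ≡ K (mod 10)] column 3 (H + D ≡ K (mod 10), carry-in 0) doesn't pin H yet; pick H=8 and continue ⇒ H=8.
Step 7. [col 3: H + D ≡ K (mod 10)] from column 3 (H=8, D=2, carry-in 0, digits 1,2,3,6,8,9 already taken and all letters distinct): K must equal 0 ⇒ K=0.
Step 8. [col 4: X + X ≡ T (mod 10)] column 4: given nothing yet, carry-in 1, and digits 0,1,2,3,6,8,9 already taken and all letters distinct, X+X≡T (mod 10) forces T=5, so T=5.
Step 9. [col 4: X + X ≡ T (mod 10)] column 4: given T=5, carry-in 1, and digits 0,1,2,3,5,6,8,9 already taken and all letters distinct, X+X≡T (mod 10) forces X=7, so X=7.

Answer: D=2, G=6, H=8, K=0, P=3, Q=1, S=9, T=5, X=7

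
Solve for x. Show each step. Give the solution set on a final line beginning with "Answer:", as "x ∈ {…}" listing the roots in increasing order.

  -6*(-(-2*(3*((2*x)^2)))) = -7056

Step 1. [-6*(-(-2*(3*((2*x)^2)))) = -7056] LHS = -6·(…); ÷-6 both sides ⇒ div: -(-2*(3*((2*x)^2))) = 1176.
Step 2. [-(-2*(3*((2*x)^2))) = 1176] LHS negated; negate both sides, so neg: -2*(3*((2*x)^2)) = -1176.
Step 3. [-2*(3*((2*x)^2)) = -1176] LHS = -2·(…); ÷-2 both sides. So div: 3*((2*x)^2) = 588.
Step 4. [3*((2*x)^2) = 588] leading coefficient 3: divide by 3, so div: (2*x)^2 = 196.
Step 5. [(2*x)^2 = 196] √ both sides: 196 ≥ 0 gives two branches ⇒ sqrt: 2*x = 14 or -14.
Step 6. [2*x = 14 or -14] LHS = 2·(…); ÷2 both sides, so div: x = 7 or -7.

Answer: x ∈ {-7, 7}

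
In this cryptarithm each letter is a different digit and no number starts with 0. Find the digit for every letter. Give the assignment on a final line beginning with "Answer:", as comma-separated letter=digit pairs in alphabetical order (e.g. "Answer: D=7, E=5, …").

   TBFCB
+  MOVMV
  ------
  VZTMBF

Step 1. [col 1: B + V ≡ F (mod 10)] B=5 is one option consistent with column 1 (B + V ≡ F (mod 10), carry-in 0) — take it ⇒ B=5.
Step 2. [col 1: B + V ≡ F (mod 10)] column 1 (B + V ≡ F (mod 10), carry-in 0) doesn't pin F yet; pick F=6 and continue, so F=6.
Step 3. [col 1: B + V ≡ F (mod 10)] in column 1 we have B+V≡F with carry-in 0; given B=5, F=6 and digits 5,6 already taken and all letters distinct, that pins V to 1 ⇒ V=1.
Step 4. [col 2: C + M ≡ B (mod 10)] several values work for C in column 2 (C + M ≡ B (mod 10), carry-in 0); try C=7, so C=7.
Step 5. [col 2: C + M ≡ B (mod 10)] in column 2 we have C+M≡B with carry-in 0; given C=7, B=5 and digits 1,5,6,7 already taken and all letters distinct, that pins M to 8. So M=8.
Step 6. [col 4: B + O ≡ T (mod 10)] O=9 is one option consistent with column 4 (B + O ≡ T (mod 10), carry-in 0) — take it, so O=9.
Step 7. [col 4: B + O ≡ T (mod 10)] from column 4 (B=5, O=9, carry-in 0, digits 1,5,6,7,8,9 already taken and all letters distinct): T must equal 4 ⇒ T=4.
Step 8. [col 5: T + M ≡ Z (mod 10)] in column 5 we have T+M≡Z with carry-in 1; given T=4, M=8 and digits 1,4,5,6,7,8,9 already taken and all letters distinct, that pins Z to 3 ⇒ Z=3.

Answer: B=5, C=7, F=6, M=8, O=9, T=4, V=1, Z=3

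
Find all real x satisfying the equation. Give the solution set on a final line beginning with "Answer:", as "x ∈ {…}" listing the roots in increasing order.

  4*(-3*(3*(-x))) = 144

Step 1. [4*(-3*(3*(-x))) = 144] 4 out front; divide by 4. So div: -3*(3*(-x)) = 36.
Step 2. [-3*(3*(-x)) = 36] divide by the outer -3. So div: 3*(-x) = -12.
Step 3. [3*(-x) = -12] divide by the outer 3, so div: -x = -4.
Step 4. [-x = -4] flip signs both sides, so neg: x = 4.

Answer: x ∈ {4}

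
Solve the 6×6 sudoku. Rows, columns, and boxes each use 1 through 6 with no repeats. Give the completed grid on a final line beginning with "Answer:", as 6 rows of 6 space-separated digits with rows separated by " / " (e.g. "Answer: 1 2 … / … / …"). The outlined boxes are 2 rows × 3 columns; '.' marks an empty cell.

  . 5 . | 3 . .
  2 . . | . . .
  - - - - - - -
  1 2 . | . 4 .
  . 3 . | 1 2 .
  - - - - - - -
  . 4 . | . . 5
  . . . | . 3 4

Step 1. [r4c6∈{6}] only 6 remains possible at r4c6 ⇒ r4c6=6.
Step 2. [r2c6∈{1}] only 1 remains possible at r2c6 ⇒ r2c6=1.
Step 3. [r2c2∈{6}] r2c2's peers cover all but 6. So r2c2=6.
Step 4. [r1c1∈{4}] r1c1 has the single candidate 4. So r1c1=4.
Step 5. [r3c3∈{5,6}] r3c3 is the only open cell in row 3 admitting 6 ⇒ r3c3=6.
Step 6. [r6c2∈{1}] r6c2 has the single candidate 1. So r6c2=1.
Step 7. [r4c1∈{5}] nothing but 5 survives at r4c1. So r4c1=5.
Step 8. [r5c1∈{3,6}] 3 has one home in col 1: r5c1, so r5c1=3.
Step 9. [r5c3∈{2}] nothing but 2 survives at r5c3 ⇒ r5c3=2.
Step 10. [r5c4∈{6}] r5c4's peers cover all but 6, so r5c4=6.
Step 11. [r3c4∈{5}] r3c4 has the single candidate 5. So r3c4=5.
Step 12. [r1c6∈{2}] r1c6's peers cover all but 2 ⇒ r1c6=2.
Step 13. [r4c3∈{4}] nothing but 4 survives at r4c3 ⇒ r4c3=4.
Step 14. [r3c6∈{3}] r3c6's peers cover all but 3 ⇒ r3c6=3.
Step 15. [r2c5∈{5}] r2c5 is down to just 5. So r2c5=5.
Step 16. [r2c3∈{3}] only 3 remains possible at r2c3, so r2c3=3.
Step 17. [r5c5∈{1}] r5c5's peers cover all but 1, so r5c5=1.
Step 18. [r1c5∈{6}] r1c5 is down to just 6, so r1c5=6.
Step 19. [r6c1∈{6}] r6c1 has the single candidate 6. So r6c1=6.
Step 20. [r2c4∈{4}] only 4 remains possible at r2c4. So r2c4=4.
Step 21. [r6c3∈{5}] r6c3 has the single candidate 5. So r6c3=5.
Step 22. [r6c4∈{2}] only 2 remains possible at r6c4. So r6c4=2.
Step 23. [r1c3∈{1}] r1c3 has the single candidate 1 ⇒ r1c3=1.

Answer: 4 5 1 3 6 2 / 2 6 3 4 5 1 / 1 2 6 5 4 3 / 5 3 4 1 2 6 / 3 4 2 6 1 5 / 6 1 5 2 3 4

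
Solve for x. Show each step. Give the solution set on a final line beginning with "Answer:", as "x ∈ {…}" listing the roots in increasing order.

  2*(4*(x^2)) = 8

Step 1. [2*(4*(x^2)) = 8] 2 out front; divide by 2. So div: 4*(x^2) = 4.
Step 2. [4*(x^2) = 4] 4 out front; divide by 4. So div: x^2 = 1.
Step 3. [x^2 = 1] √ both sides: 1 ≥ 0 gives two branches ⇒ sqrt: x = 1 or -1.

Answer: x ∈ {-1, 1}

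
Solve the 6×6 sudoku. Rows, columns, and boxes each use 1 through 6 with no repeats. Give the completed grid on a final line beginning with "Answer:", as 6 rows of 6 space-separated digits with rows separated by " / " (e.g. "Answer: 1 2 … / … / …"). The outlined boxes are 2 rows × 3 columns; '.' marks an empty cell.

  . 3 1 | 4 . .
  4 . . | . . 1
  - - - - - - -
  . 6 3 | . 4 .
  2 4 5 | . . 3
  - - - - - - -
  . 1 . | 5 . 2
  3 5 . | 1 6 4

Step 1. [r2c5∈{2,3,5}] row 2 places 5 nowhere but r2c5, so r2c5=5.
Step 2. [r2c2∈{2}] only 2 remains possible at r2c2. So r2c2=2.
Step 3. [r2c3∈{6}] nothing but 6 survives at r2c3. So r2c3=6.
Step 4. [r4c4∈{6}] only 6 remains possible at r4c4. So r4c4=6.
Step 5. [r5c1∈{6}] r5c1's peers cover all but 6, so r5c1=6.
Step 6. [r1c5∈{2}] nothing but 2 survives at r1c5, so r1c5=2.
Step 7. [r2c4∈{3}] only 3 remains possible at r2c4, so r2c4=3.
Step 8. [r3c1∈{1}] nothing but 1 survives at r3c1. So r3c1=1.
Step 9. [r5c5∈{3}] r5c5 has the single candidate 3 ⇒ r5c5=3.
Step 10. [r3c6∈{5}] nothing but 5 survives at r3c6, so r3c6=5.
Step 11. [r4c5∈{1}] r4c5 is down to just 1. So r4c5=1.
Step 12. [r1c6∈{6}] r1c6 is down to just 6 ⇒ r1c6=6.
Step 13. [r3c4∈{2}] r3c4 is down to just 2, so r3c4=2.
Step 14. [r6c3∈{2}] r6c3 has the single candidate 2, so r6c3=2.
Step 15. [r1c1∈{5}] r1c1's peers cover all but 5. So r1c1=5.
Step 16. [r5c3∈{4}] nothing but 4 survives at r5c3. So r5c3=4.

Answer: 5 3 1 4 2 6 / 4 2 6 3 5 1 / 1 6 3 2 4 5 / 2 4 5 6 1 3 / 6 1 4 5 3 2 / 3 5 2 1 6 4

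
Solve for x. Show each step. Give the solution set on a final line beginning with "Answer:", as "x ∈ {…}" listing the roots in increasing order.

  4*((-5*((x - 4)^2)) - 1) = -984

Step 1. [4*((-5*((x - 4)^2)) - 1) = -984] leading coefficient 4: divide by 4. So div: (-5*((x - 4)^2)) - 1 = -246.
Step 2. [(-5*((x - 4)^2)) - 1 = -246] peel the -1: add 1 from each side. So sub: -5*((x - 4)^2) = -245.
Step 3. [-5*((x - 4)^2) = -245] -5 out front; divide by -5. So div: (x - 4)^2 = 49.
Step 4. [(x - 4)^2 = 49] 49 ≥ 0, LHS is (·)² — take ±√, so sqrt: x - 4 = 7 or -7.
Step 5. [x - 4 = 7 or -7] -4 is outermost — add 4 both sides. So sub: x = 11 or -3.

Answer: x ∈ {-3, 11}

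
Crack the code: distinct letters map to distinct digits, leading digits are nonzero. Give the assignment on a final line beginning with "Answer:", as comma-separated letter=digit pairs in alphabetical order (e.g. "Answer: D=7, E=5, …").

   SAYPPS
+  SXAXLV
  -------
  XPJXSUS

Step 1. [col 1: S + V ≡ S (mod 10)] from column 1 (nothing yet, carry-in 0, all letters distinct, none taken yet): V must equal 0 ⇒ V=0.
Step 2. [X] adding two 6-digit numbers gives at most 6+1 digits, and here it does — X is that final carry and must be 1, so X=1.
Step 3. [col 1: S + V ≡ S (mod 10)] several values work for S in column 1 (S + V ≡ S (mod 10), carry-in 0); try S=8 ⇒ S=8.
Step 4. [col 2: P + L ≡ U (mod 10)] U=3 is one option consistent with column 2 (P + L ≡ U (mod 10), carry-in 0) — take it ⇒ U=3.
Step 5. [col 2: P + L ≡ U (mod 10)] no forcing yet in column 2 (carry-in 0); L=7 is free and consistent — try it ⇒ L=7.
Step 6. [col 2: P + L ≡ U (mod 10)] column 2: given L=7, U=3, carry-in 0, and digits 0,1,3,7,8 already taken and all letters distinct, P+L≡U (mod 10) forces P=6 ⇒ P=6.
Step 7. [col 4: Y + A ≡ X (mod 10)] no forcing yet in column 4 (carry-in 0); Y=9 is free and consistent — try it ⇒ Y=9.
Step 8. [col 4: Y + A ≡ X (mod 10)] column 4: given Y=9, X=1, carry-in 0, and digits 0,1,3,6,7,8,9 already taken and all letters distinct, Y+A≡X (mod 10) forces A=2. So A=2.
Step 9. [col 5: A + X ≡ J (mod 10)] column 5 reads A+X+carry(1)=J with A=2, X=1; with digits 0,1,2,3,6,7,8,9 already taken and all letters distinct, the only value for J is 4, so J=4.

Answer: A=2, J=4, L=7, P=6, S=8, U=3, V=0, X=1, Y=9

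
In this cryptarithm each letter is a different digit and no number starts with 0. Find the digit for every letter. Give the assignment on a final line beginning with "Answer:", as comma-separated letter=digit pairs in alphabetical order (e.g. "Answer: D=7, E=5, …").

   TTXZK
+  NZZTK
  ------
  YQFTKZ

Step 1. [Y] Y is the leading digit of a 6-digit sum of two 5-digit numbers; the final carry is exactly 1 ⇒ Y=1.
Step 2. [col 1: K + K ≡ Z (mod 10)] no forcing yet in column 1 (carry-in 0); Z=8 is free and consistent — try it, so Z=8.
Step 3. [col 1: K + K ≡ Z (mod 10)] column 1 (K + K ≡ Z (mod 10), carry-in 0) doesn't pin K yet; pick K=4 and continue. So K=4.
Step 4. [col 2: Z + T ≡ K (mod 10)] from column 2 (Z=8, K=4, carry-in 0, digits 1,4,8 already taken and all letters distinct): T must equal 6 ⇒ T=6.
Step 5. [col 3: X + Z ≡ T (mod 10)] from column 3 (Z=8, T=6, carry-in 1, digits 1,4,6,8 already taken and all letters distinct): X must equal 7 ⇒ X=7.
Step 6. [col 4: T + Z ≡ F (mod 10)] column 4 reads T+Z+carry(1)=F with T=6, Z=8; with digits 1,4,6,7,8 already taken and all letters distinct, the only value for F is 5. So F=5.
Step 7. [col 5: T + N ≡ Q (mod 10)] N=3 is one option consistent with column 5 (T + N ≡ Q (mod 10), carry-in 1) — take it. So N=3.
Step 8. [col 5: T + N ≡ Q (mod 10)] column 5 reads T+N+carry(1)=Q with T=6, N=3; with digits 1,3,4,5,6,7,8 already taken and all letters distinct, the only value for Q is 0. So Q=0.

Answer: F=5, K=4, N=3, Q=0, T=6, X=7, Y=1, Z=8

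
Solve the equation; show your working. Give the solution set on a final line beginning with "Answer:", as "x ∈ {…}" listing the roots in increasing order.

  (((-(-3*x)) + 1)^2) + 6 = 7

Step 1. [(((-(-3*x)) + 1)^2) + 6 = 7] 6 comes off first (subtract 6) ⇒ sub: ((-(-3*x)) + 1)^2 = 1.
Step 2. [((-(-3*x)) + 1)^2 = 1] LHS squared, RHS 1 ≥ 0: apply √ (±), so sqrt: (-(-3*x)) + 1 = 1 or -1.
Step 3. [(-(-3*x)) + 1 = 1 or -1] peel the +1: subtract 1 from each side ⇒ sub: -(-3*x) = 0 or -2.
Step 4. [-(-3*x) = 0 or -2] LHS negated; negate both sides. So neg: -3*x = 0 or 2.
Step 5. [-3*x = 0 or 2] leading coefficient -3: divide by -3. So div: x = 0 or -2/3.

Answer: x ∈ {-2/3, 0}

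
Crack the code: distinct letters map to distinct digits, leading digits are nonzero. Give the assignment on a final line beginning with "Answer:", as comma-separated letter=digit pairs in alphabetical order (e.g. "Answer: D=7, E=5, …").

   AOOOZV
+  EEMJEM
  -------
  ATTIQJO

Step 1. [A] the sum has 7 digits but both addends have 6; that extra leading digit A is the final carry, namely 1 ⇒ A=1.
Step 2. [col 1: V + M ≡ O (mod 10)] no forcing yet in column 1 (carry-in 0); O=2 is free and consistent — try it ⇒ O=2.
Step 3. [col 1: V + M ≡ O (mod 10)] M=7 is one option consistent with column 1 (V + M ≡ O (mod 10), carry-in 0) — take it. So M=7.
Step 4. [col 1: V + M ≡ O (mod 10)] column 1: given M=7, O=2, carry-in 0, and digits 1,2,7 already taken and all letters distinct, V+M≡O (mod 10) forces V=5. So V=5.
Step 5. [col 2: Z + E ≡ J (mod 10)] no forcing yet in column 2 (carry-in 1); J=3 is free and consistent — try it. So J=3.
Step 6. [col 2: Z + E ≡ J (mod 10)] several values work for Z in column 2 (Z + E ≡ J (mod 10), carry-in 1); try Z=4, so Z=4.
Step 7. [col 2: Z + E ≡ J (mod 10)] column 2 reads Z+E+carry(1)=J with Z=4, J=3; with digits 1,2,3,4,5,7 already taken and all letters distinct, the only value for E is 8 ⇒ E=8.
Step 8. [col 3: O + J ≡ Q (mod 10)] column 3 reads O+J+carry(1)=Q with O=2, J=3; with digits 1,2,3,4,5,7,8 already taken and all letters distinct, the only value for Q is 6 ⇒ Q=6.
Step 9. [col 4: O + M ≡ I (mod 10)] column 4 reads O+M+carry(0)=I with O=2, M=7; with digits 1,2,3,4,5,6,7,8 already taken and all letters distinct, the only value for I is 9 ⇒ I=9.
Step 10. [col 5: O + E ≡ T (mod 10)] in column 5 we have O+E≡T with carry-in 0; given O=2, E=8 and digits 1,2,3,4,5,6,7,8,9 already taken and all letters distinct, that pins T to 0. So T=0.

Answer: A=1, E=8, I=9, J=3, M=7, O=2, Q=6, T=0, V=5, Z=4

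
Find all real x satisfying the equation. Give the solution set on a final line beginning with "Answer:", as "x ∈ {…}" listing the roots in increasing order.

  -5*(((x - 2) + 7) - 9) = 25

Step 1. [-5*(((x - 2) + 7) - 9) = 25] -5 out front; divide by -5 ⇒ div: ((x - 2) + 7) - 9 = -5.
Step 2. [((x - 2) + 7) - 9 = -5] 9 comes off first (add 9), so sub: (x - 2) + 7 = 4.
Step 3. [(x - 2) + 7 = 4] +7 is outermost — subtract 7 both sides, so sub: x - 2 = -3.
Step 4. [x - 2 = -3] the outer -2 inverts by adding 2 ⇒ sub: x = -1.

Answer: x ∈ {-1}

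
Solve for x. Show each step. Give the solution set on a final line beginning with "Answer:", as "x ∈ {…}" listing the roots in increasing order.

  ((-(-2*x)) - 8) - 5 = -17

Step 1. [((-(-2*x)) - 8) - 5 = -17] add 5: x sits inside (… - 5) ⇒ sub: (-(-2*x)) - 8 = -12.
Step 2. [(-(-2*x)) - 8 = -12] peel the -8: add 8 from each side ⇒ sub: -(-2*x) = -4.
Step 3. [-(-2*x) = -4] LHS negated; negate both sides ⇒ neg: -2*x = 4.
Step 4. [-2*x = 4] -2·(inner) — divide through by -2 ⇒ div: x = -2.

Answer: x ∈ {-2}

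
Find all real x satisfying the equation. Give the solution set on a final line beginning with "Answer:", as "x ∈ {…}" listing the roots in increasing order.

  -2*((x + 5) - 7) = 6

Step 1. [-2*((x + 5) - 7) = 6] -2·(inner) — divide through by -2 ⇒ div: (x + 5) - 7 = -3.
Step 2. [(x + 5) - 7 = -3] 7 comes off first (add 7), so sub: x + 5 = 4.
Step 3. [x + 5 = 4] the outer +5 inverts by subtracting 5 ⇒ sub: x = -1.

Answer: x ∈ {-1}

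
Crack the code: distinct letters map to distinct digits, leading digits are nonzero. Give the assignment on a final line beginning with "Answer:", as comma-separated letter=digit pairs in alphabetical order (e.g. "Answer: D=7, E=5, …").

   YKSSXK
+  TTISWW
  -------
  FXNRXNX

Step 1. [F] the sum has 7 digits but both addends have 6; that extra leading digit F is the final carry, namely 1, so F=1.
Step 2. [col 1: K + W ≡ X (mod 10)] no forcing yet in column 1 (carry-in 0); K=2 is free and consistent — try it, so K=2.
Step 3. [col 1: K + W ≡ X (mod 10)] W=8 is one option consistent with column 1 (K + W ≡ X (mod 10), carry-in 0) — take it ⇒ W=8.
Step 4. [col 1: K + W ≡ X (mod 10)] in column 1 we have K+W≡X with carry-in 0; given K=2, W=8 and digits 1,2,8 already taken and all letters distinct, that pins X to 0, so X=0.
Step 5. [col 2: X + W ≡ N (mod 10)] from column 2 (X=0, W=8, carry-in 1, digits 0,1,2,8 already taken and all letters distinct): N must equal 9. So N=9.
Step 6. [col 3: S + S ≡ X (mod 10)] in column 3 we have S+S≡X with carry-in 0; given X=0 and digits 0,1,2,8,9 already taken and all letters distinct, that pins S to 5 ⇒ S=5.
Step 7. [col 4: S + I ≡ R (mod 10)] from column 4 (S=5, carry-in 1, digits 0,1,2,5,8,9 already taken and all letters distinct): R must equal 3. So R=3.
Step 8. [col 4: S + I ≡ R (mod 10)] from column 4 (S=5, R=3, carry-in 1, digits 0,1,2,3,5,8,9 already taken and all letters distinct): I must equal 7, so I=7.
Step 9. [col 5: K + T ≡ N (mod 10)] column 5: given K=2, N=9, carry-in 1, and digits 0,1,2,3,5,7,8,9 already taken and all letters distinct, K+T≡N (mod 10) forces T=6. So T=6.
Step 10. [col 6: Y + T ≡ X (mod 10)] in column 6 we have Y+T≡X with carry-in 0; given T=6, X=0 and digits 0,1,2,3,5,6,7,8,9 already taken and all letters distinct, that pins Y to 4, so Y=4.

Answer: F=1, I=7, K=2, N=9, R=3, S=5, T=6, W=8, X=0, Y=4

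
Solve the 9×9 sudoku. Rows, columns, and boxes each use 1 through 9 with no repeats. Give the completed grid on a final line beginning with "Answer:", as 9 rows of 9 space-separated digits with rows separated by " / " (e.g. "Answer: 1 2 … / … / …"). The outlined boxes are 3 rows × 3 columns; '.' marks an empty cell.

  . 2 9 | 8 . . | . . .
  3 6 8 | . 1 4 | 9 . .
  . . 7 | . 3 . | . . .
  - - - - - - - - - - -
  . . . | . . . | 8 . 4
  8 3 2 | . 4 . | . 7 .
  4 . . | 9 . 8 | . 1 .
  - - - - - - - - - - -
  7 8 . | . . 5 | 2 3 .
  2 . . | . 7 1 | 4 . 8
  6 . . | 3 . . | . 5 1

Step 1. [r5c6∈{6}] only 6 remains possible at r5c6, so r5c6=6.
Step 2. [r5c7∈{5}] only 5 remains possible at r5c7 ⇒ r5c7=5.
Step 3. [r2c8∈{2}] r2c8 has the single candidate 2. So r2c8=2.
Step 4. [r3c2∈{1,4,5}] box 1 places 4 nowhere but r3c2. So r3c2=4.
Step 5. [r4c2∈{1,5,7,9}] across col 2, 1 lands solely at r4c2, so r4c2=1.
Step 6. [r8c4∈{6}] r8c4's peers cover all but 6. So r8c4=6.
Step 7. [r1c6∈{7}] only 7 remains possible at r1c6, so r1c6=7.
Step 8. [r2c4∈{5}] nothing but 5 survives at r2c4 ⇒ r2c4=5.
Step 9. [r7c9∈{6,9}] across row 7, 6 lands solely at r7c9, so r7c9=6.
Step 10. [r9c2∈{9}] nothing but 9 survives at r9c2, so r9c2=9.
Step 11. [r9c6∈{2}] r9c6's peers cover all but 2 ⇒ r9c6=2.
Step 12. [r1c5∈{6}] r1c5 is down to just 6, so r1c5=6.
Step 13. [r3c9∈{5}] nothing but 5 survives at r3c9, so r3c9=5.
Step 14. [r1c1∈{1,5}] r1c1 is the only open cell in row 1 admitting 5. So r1c1=5.
Step 15. [r8c2∈{5}] nothing but 5 survives at r8c2. So r8c2=5.
Step 16. [r1c9∈{3}] nothing but 3 survives at r1c9. So r1c9=3.
Step 17. [r9c3∈{4}] r9c3's peers cover all but 4 ⇒ r9c3=4.
Step 18. [r4c1∈{9}] r4c1's peers cover all but 9, so r4c1=9.
Step 19. [r4c8∈{6}] nothing but 6 survives at r4c8, so r4c8=6.
Step 20. [r4c3∈{5}] nothing but 5 survives at r4c3, so r4c3=5.
Step 21. [r4c5∈{2}] r4c5 is down to just 2. So r4c5=2.
Step 22. [r1c7∈{1}] only 1 remains possible at r1c7 ⇒ r1c7=1.
Step 23. [r6c2∈{7}] r6c2's peers cover all but 7. So r6c2=7.
Step 24. [r3c6∈{9}] nothing but 9 survives at r3c6. So r3c6=9.
Step 25. [r5c9∈{9}] r5c9 has the single candidate 9. So r5c9=9.
Step 26. [r4c4∈{7}] r4c4 has the single candidate 7 ⇒ r4c4=7.
Step 27. [r7c4∈{4}] r7c4 has the single candidate 4. So r7c4=4.
Step 28. [r3c1∈{1}] r3c1's peers cover all but 1 ⇒ r3c1=1.
Step 29. [r7c3∈{1}] only 1 remains possible at r7c3, so r7c3=1.
Step 30. [r1c8∈{4}] only 4 remains possible at r1c8 ⇒ r1c8=4.
Step 31. [r2c9∈{7}] nothing but 7 survives at r2c9. So r2c9=7.
Step 32. [r9c5∈{8}] only 8 remains possible at r9c5, so r9c5=8.
Step 33. [r6c3∈{6}] only 6 remains possible at r6c3 ⇒ r6c3=6.
Step 34. [r3c7∈{6}] r3c7 has the single candidate 6, so r3c7=6.
Step 35. [r7c5∈{9}] r7c5 is down to just 9, so r7c5=9.
Step 36. [r6c5∈{5}] r6c5 has the single candidate 5, so r6c5=5.
Step 37. [r3c4∈{2}] nothing but 2 survives at r3c4 ⇒ r3c4=2.
Step 38. [r8c3∈{3}] only 3 remains possible at r8c3, so r8c3=3.
Step 39. [r6c7∈{3}] r6c7 has the single candidate 3 ⇒ r6c7=3.
Step 40. [r9c7∈{7}] only 7 remains possible at r9c7. So r9c7=7.
Step 41. [r3c8∈{8}] r3c8's peers cover all but 8 ⇒ r3c8=8.
Step 42. [r4c6∈{3}] r4c6 has the single candidate 3, so r4c6=3.
Step 43. [r5c4∈{1}] r5c4's peers cover all but 1 ⇒ r5c4=1.
Step 44. [r6c9∈{2}] only 2 remains possible at r6c9, so r6c9=2.
Step 45. [r8c8∈{9}] only 9 remains possible at r8c8, so r8c8=9.

Answer: 5 2 9 8 6 7 1 4 3 / 3 6 8 5 1 4 9 2 7 / 1 4 7 2 3 9 6 8 5 / 9 1 5 7 2 3 8 6 4 / 8 3 2 1 4 6 5 7 9 / 4 7 6 9 5 8 3 1 2 / 7 8 1 4 9 5 2 3 6 / 2 5 3 6 7 1 4 9 8 / 6 9 4 3 8 2 7 5 1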